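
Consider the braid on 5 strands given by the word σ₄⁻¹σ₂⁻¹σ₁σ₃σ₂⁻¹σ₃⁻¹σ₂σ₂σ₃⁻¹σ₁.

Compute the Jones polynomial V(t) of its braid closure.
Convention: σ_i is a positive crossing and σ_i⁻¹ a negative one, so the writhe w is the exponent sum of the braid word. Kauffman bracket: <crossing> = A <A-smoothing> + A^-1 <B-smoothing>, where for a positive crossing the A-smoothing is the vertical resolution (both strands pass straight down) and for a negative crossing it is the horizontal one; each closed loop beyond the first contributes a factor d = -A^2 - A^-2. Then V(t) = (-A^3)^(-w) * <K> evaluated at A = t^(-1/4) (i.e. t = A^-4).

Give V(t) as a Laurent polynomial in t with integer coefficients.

t^3 - t^2 + t - 1 + t^-1 - t^-2 + t^-3

Derivation:
Braid: s4^-1 s2^-1 s1 s3 s2^-1 s3^-1 s2 s2 s3^-1 s1 on 5 strands, 10 crossings.
Writhe w = (#positive) - (#negative) = 5 - 5 = 0.
Enumerate smoothing states for the bracket polynomial. There are 2^10 = 1024 states.
Smooth each crossing (0=||, 1=⌣⌢); contribution A^(Σ sign_k(1-2s_k)) * d^(L-1).
Tabulate the states by total A-exponent and number of loops L (A-exp: L × count):
  A^10: L=4 ×1
  A^8: L=3 ×9, L=5 ×1
  A^6: L=2 ×27, L=4 ×18
  A^4: L=1 ×28, L=3 ×78, L=5 ×14
  A^2: L=2 ×116, L=4 ×88, L=6 ×6
  A^0: L=1 ×27, L=3 ×178, L=5 ×46, L=7 ×1
  A^-2: L=2 ×78, L=4 ×123, L=6 ×9
  A^-4: L=1 ×6, L=3 ×78, L=5 ×36
  A^-6: L=2 ×11, L=4 ×31, L=6 ×3
  A^-8: L=3 ×6, L=5 ×4
  A^-10: L=4 ×1
Each group contributes A^e * Σ count * d^(L-1):
Powers of d = -A^2 - A^-2: d^2 = A^4 + 2 + A^-4; d^3 = -A^6 - 3*A^2 - 3*A^-2 - A^-6; d^4 = A^8 + 4*A^4 + 6 + 4*A^-4 + A^-8; d^5 = -A^10 - 5*A^6 - 10*A^2 - 10*A^-2 - 5*A^-6 - A^-10; d^6 = A^12 + 6*A^8 + 15*A^4 + 20 + 15*A^-4 + 6*A^-8 + A^-12.
  A^10 * (d^3) = -A^16 - 3*A^12 - 3*A^8 - A^4
  A^8 * (9*d^2 + d^4) = A^16 + 13*A^12 + 24*A^8 + 13*A^4 + 1
  A^6 * (27*d + 18*d^3) = -18*A^12 - 81*A^8 - 81*A^4 - 18
  A^4 * (28 + 78*d^2 + 14*d^4) = 14*A^12 + 134*A^8 + 268*A^4 + 134 + 14*A^-4
  A^2 * (116*d + 88*d^3 + 6*d^5) = -6*A^12 - 118*A^8 - 440*A^4 - 440 - 118*A^-4 - 6*A^-8
  A^0 * (27 + 178*d^2 + 46*d^4 + d^6) = A^12 + 52*A^8 + 377*A^4 + 679 + 377*A^-4 + 52*A^-8 + A^-12
  A^-2 * (78*d + 123*d^3 + 9*d^5) = -9*A^8 - 168*A^4 - 537 - 537*A^-4 - 168*A^-8 - 9*A^-12
  A^-4 * (6 + 78*d^2 + 36*d^4) = 36*A^4 + 222 + 378*A^-4 + 222*A^-8 + 36*A^-12
  A^-6 * (11*d + 31*d^3 + 3*d^5) = -3*A^4 - 46 - 134*A^-4 - 134*A^-8 - 46*A^-12 - 3*A^-16
  A^-8 * (6*d^2 + 4*d^4) = 4 + 22*A^-4 + 36*A^-8 + 22*A^-12 + 4*A^-16
  A^-10 * (d^3) = -A^-4 - 3*A^-8 - 3*A^-12 - A^-16
Summing the groups: <K> = A^12 - A^8 + A^4 - 1 + A^-4 - A^-8 + A^-12
Normalise by the writhe: (-A^3)^(-w) = (-A^3)^(0) = 1, so f(A) = 1 * <K> = A^12 - A^8 + A^4 - 1 + A^-4 - A^-8 + A^-12.
Substitute A = t^(-1/4), i.e. A^e → t^(-e/4): V(t) = t^3 - t^2 + t - 1 + t^-1 - t^-2 + t^-3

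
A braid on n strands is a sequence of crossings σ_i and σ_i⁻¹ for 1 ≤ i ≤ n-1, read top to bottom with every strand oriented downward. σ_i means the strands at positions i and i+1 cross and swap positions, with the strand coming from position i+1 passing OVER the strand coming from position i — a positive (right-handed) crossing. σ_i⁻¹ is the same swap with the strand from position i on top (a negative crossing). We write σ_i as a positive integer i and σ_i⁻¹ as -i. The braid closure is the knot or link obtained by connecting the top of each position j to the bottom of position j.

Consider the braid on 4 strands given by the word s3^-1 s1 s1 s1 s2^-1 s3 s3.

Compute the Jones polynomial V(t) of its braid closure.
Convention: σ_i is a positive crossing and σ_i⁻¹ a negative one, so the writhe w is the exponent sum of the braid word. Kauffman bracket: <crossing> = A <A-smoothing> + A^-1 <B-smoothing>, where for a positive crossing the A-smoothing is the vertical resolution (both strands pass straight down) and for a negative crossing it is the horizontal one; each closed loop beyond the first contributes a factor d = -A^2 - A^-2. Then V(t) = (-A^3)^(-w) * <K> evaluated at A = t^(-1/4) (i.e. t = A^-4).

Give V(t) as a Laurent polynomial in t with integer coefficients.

The presented braid s3^-1 s1 s1 s1 s2^-1 s3 s3 on 4 strands reduces by inverse Markov moves (closure unchanged at each step):
  Deconjugate: the word is γ·β·γ⁻¹ with γ = s3^-1 (prefix) and γ⁻¹ = s3 (suffix); strip both.
  Destabilize: the word has the form β·s3 where s3 occurs only as the final letter (β ∈ B_3); drop it and the last strand → 3 strands.
  Destabilize: the word has the form β·s2^-1 where s2^-1 occurs only as the final letter (β ∈ B_2); drop it and the last strand → 2 strands.
Reduced to β = s1 s1 s1 on 2 strands, 3 crossings.
Compute on β:
Braid: s1 s1 s1 on 2 strands, 3 crossings.
Writhe w = (#positive) - (#negative) = 3 - 0 = 3.
State-sum expansion of <K>. There are 2^3 = 8 states.
Each crossing splits two ways (0=vertical, 1=horizontal). The state's weight is A^(#A-smoothings - #B-smoothings) * d^(loops - 1).
  state 000: A-exp=+3, loops=2, term = A^3 * d^1
  state 001: A-exp=+1, loops=1, term = A^1 * d^0
  state 010: A-exp=+1, loops=1, term = A^1 * d^0
  state 011: A-exp=-1, loops=2, term = A^-1 * d^1
  state 100: A-exp=+1, loops=1, term = A^1 * d^0
  state 101: A-exp=-1, loops=2, term = A^-1 * d^1
  state 110: A-exp=-1, loops=2, term = A^-1 * d^1
  state 111: A-exp=-3, loops=3, term = A^-3 * d^2
Collect the terms by A-exponent (count of states per loop number):
Powers of d = -A^2 - A^-2: d^2 = A^4 + 2 + A^-4.
  A^3 * (d) = -A^5 - A
  A^1 * (3) = 3*A
  A^-1 * (3*d) = -3*A - 3*A^-3
  A^-3 * (d^2) = A + 2*A^-3 + A^-7
Summing the groups: <K> = -A^5 - A^-3 + A^-7
Normalise by the writhe: (-A^3)^(-w) = (-A^3)^(-3) = -A^-9, so f(A) = -A^-9 * <K> = A^-4 + A^-12 - A^-16.
Substitute A = t^(-1/4), i.e. A^e → t^(-e/4): V(t) = -t^4 + t^3 + t

Answer: -t^4 + t^3 + t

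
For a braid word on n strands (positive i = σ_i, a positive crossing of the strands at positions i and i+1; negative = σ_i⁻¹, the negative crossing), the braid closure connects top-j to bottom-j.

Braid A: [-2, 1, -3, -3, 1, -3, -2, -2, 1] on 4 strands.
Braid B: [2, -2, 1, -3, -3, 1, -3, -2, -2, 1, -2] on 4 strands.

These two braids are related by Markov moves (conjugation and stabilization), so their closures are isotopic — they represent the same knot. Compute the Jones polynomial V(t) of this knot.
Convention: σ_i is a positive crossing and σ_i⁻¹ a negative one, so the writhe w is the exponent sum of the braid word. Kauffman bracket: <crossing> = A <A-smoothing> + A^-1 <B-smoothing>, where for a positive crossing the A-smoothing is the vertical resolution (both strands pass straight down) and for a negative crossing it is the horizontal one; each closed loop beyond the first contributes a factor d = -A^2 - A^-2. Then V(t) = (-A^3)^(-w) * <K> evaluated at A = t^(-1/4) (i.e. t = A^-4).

Markov-equivalent braids have isotopic closures, hence identical knot invariants. Strip the Markov moves from each word to reach a common short braid β, then compute V(t) once on β.
Braid A: s2^-1 s1 s3^-1 s3^-1 s1 s3^-1 s2^-1 s2^-1 s1 on 4 strands has no conjugating prefix/suffix or stabilization to strip; take β = s2^-1 s1 s3^-1 s3^-1 s1 s3^-1 s2^-1 s2^-1 s1.
Braid B: s2 s2^-1 s1 s3^-1 s3^-1 s1 s3^-1 s2^-1 s2^-1 s1 s2^-1 on 4 strands reduces by inverse Markov moves (closure unchanged at each step):
  Deconjugate: the word is γ·β·γ⁻¹ with γ = s2 (prefix) and γ⁻¹ = s2^-1 (suffix); strip both.
Reduced to β = s2^-1 s1 s3^-1 s3^-1 s1 s3^-1 s2^-1 s2^-1 s1 on 4 strands, 9 crossings.
Both give the same β = s2^-1 s1 s3^-1 s3^-1 s1 s3^-1 s2^-1 s2^-1 s1 on 4 strands, so one state sum suffices:
Braid: s2^-1 s1 s3^-1 s3^-1 s1 s3^-1 s2^-1 s2^-1 s1 on 4 strands, 9 crossings.
Writhe w = (#positive) - (#negative) = 3 - 6 = -3.
Computing the Kauffman bracket via state sum. There are 2^9 = 512 states.
Each crossing splits two ways (0=vertical, 1=horizontal). The state's weight is A^(#A-smoothings - #B-smoothings) * d^(loops - 1).
Tabulate the states by total A-exponent and number of loops L (A-exp: L × count):
  A^9: L=6 ×1
  A^7: L=5 ×9
  A^5: L=4 ×35, L=6 ×1
  A^3: L=3 ×73, L=5 ×11
  A^1: L=2 ×81, L=4 ×44, L=6 ×1
  A^-1: L=1 ×39, L=3 ×77, L=5 ×10
  A^-3: L=2 ×55, L=4 ×28, L=6 ×1
  A^-5: L=3 ×32, L=5 ×4
  A^-7: L=4 ×9
  A^-9: L=5 ×1
Each group contributes A^e * Σ count * d^(L-1):
Powers of d = -A^2 - A^-2: d^2 = A^4 + 2 + A^-4; d^3 = -A^6 - 3*A^2 - 3*A^-2 - A^-6; d^4 = A^8 + 4*A^4 + 6 + 4*A^-4 + A^-8; d^5 = -A^10 - 5*A^6 - 10*A^2 - 10*A^-2 - 5*A^-6 - A^-10.
  A^9 * (d^5) = -A^19 - 5*A^15 - 10*A^11 - 10*A^7 - 5*A^3 - A^-1
  A^7 * (9*d^4) = 9*A^15 + 36*A^11 + 54*A^7 + 36*A^3 + 9*A^-1
  A^5 * (35*d^3 + d^5) = -A^15 - 40*A^11 - 115*A^7 - 115*A^3 - 40*A^-1 - A^-5
  A^3 * (73*d^2 + 11*d^4) = 11*A^11 + 117*A^7 + 212*A^3 + 117*A^-1 + 11*A^-5
  A^1 * (81*d + 44*d^3 + d^5) = -A^11 - 49*A^7 - 223*A^3 - 223*A^-1 - 49*A^-5 - A^-9
  A^-1 * (39 + 77*d^2 + 10*d^4) = 10*A^7 + 117*A^3 + 253*A^-1 + 117*A^-5 + 10*A^-9
  A^-3 * (55*d + 28*d^3 + d^5) = -A^7 - 33*A^3 - 149*A^-1 - 149*A^-5 - 33*A^-9 - A^-13
  A^-5 * (32*d^2 + 4*d^4) = 4*A^3 + 48*A^-1 + 88*A^-5 + 48*A^-9 + 4*A^-13
  A^-7 * (9*d^3) = -9*A^-1 - 27*A^-5 - 27*A^-9 - 9*A^-13
  A^-9 * (d^4) = A^-1 + 4*A^-5 + 6*A^-9 + 4*A^-13 + A^-17
Summing the groups: <K> = -A^19 + 3*A^15 - 4*A^11 + 6*A^7 - 7*A^3 + 6*A^-1 - 6*A^-5 + 3*A^-9 - 2*A^-13 + A^-17
Normalise by the writhe: (-A^3)^(-w) = (-A^3)^(3) = -A^9, so f(A) = -A^9 * <K> = A^28 - 3*A^24 + 4*A^20 - 6*A^16 + 7*A^12 - 6*A^8 + 6*A^4 - 3 + 2*A^-4 - A^-8.
Substitute A = t^(-1/4), i.e. A^e → t^(-e/4): V(t) = -t^2 + 2*t - 3 + 6*t^-1 - 6*t^-2 + 7*t^-3 - 6*t^-4 + 4*t^-5 - 3*t^-6 + t^-7

Answer: -t^2 + 2*t - 3 + 6*t^-1 - 6*t^-2 + 7*t^-3 - 6*t^-4 + 4*t^-5 - 3*t^-6 + t^-7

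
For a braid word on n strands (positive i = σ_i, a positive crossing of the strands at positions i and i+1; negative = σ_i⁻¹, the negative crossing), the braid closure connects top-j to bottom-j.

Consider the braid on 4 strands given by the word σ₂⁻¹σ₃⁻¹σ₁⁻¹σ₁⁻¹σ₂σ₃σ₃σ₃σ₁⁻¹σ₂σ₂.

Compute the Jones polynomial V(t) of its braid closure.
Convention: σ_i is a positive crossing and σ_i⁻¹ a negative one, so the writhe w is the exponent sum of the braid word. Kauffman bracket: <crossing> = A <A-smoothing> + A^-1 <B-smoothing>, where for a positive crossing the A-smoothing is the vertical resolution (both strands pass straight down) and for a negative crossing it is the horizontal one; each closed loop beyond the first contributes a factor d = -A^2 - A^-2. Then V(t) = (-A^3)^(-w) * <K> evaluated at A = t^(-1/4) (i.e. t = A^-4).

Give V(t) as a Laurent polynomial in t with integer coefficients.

The presented braid s2^-1 s3^-1 s1^-1 s1^-1 s2 s3 s3 s3 s1^-1 s2 s2 on 4 strands reduces by inverse Markov moves (closure unchanged at each step):
  Deconjugate: the word is γ·β·γ⁻¹ with γ = s2^-1 (prefix) and γ⁻¹ = s2 (suffix); strip both.
Reduced to β = s3^-1 s1^-1 s1^-1 s2 s3 s3 s3 s1^-1 s2 on 4 strands, 9 crossings.
Compute on β:
Braid: s3^-1 s1^-1 s1^-1 s2 s3 s3 s3 s1^-1 s2 on 4 strands, 9 crossings.
Writhe w = (#positive) - (#negative) = 5 - 4 = 1.
Computing the Kauffman bracket via state sum. There are 2^9 = 512 states.
Each crossing splits two ways (0=vertical, 1=horizontal). The state's weight is A^(#A-smoothings - #B-smoothings) * d^(loops - 1).
Tabulate the states by total A-exponent and number of loops L (A-exp: L × count):
  A^9: L=4 ×1
  A^7: L=3 ×5, L=5 ×4
  A^5: L=2 ×10, L=4 ×23, L=6 ×3
  A^3: L=1 ×8, L=3 ×57, L=5 ×18, L=7 ×1
  A^1: L=2 ×70, L=4 ×50, L=6 ×6
  A^-1: L=1 ×33, L=3 ×75, L=5 ×18
  A^-3: L=2 ×51, L=4 ×32, L=6 ×1
  A^-5: L=3 ×32, L=5 ×4
  A^-7: L=4 ×9
  A^-9: L=5 ×1
Each group contributes A^e * Σ count * d^(L-1):
Powers of d = -A^2 - A^-2: d^2 = A^4 + 2 + A^-4; d^3 = -A^6 - 3*A^2 - 3*A^-2 - A^-6; d^4 = A^8 + 4*A^4 + 6 + 4*A^-4 + A^-8; d^5 = -A^10 - 5*A^6 - 10*A^2 - 10*A^-2 - 5*A^-6 - A^-10; d^6 = A^12 + 6*A^8 + 15*A^4 + 20 + 15*A^-4 + 6*A^-8 + A^-12.
  A^9 * (d^3) = -A^15 - 3*A^11 - 3*A^7 - A^3
  A^7 * (5*d^2 + 4*d^4) = 4*A^15 + 21*A^11 + 34*A^7 + 21*A^3 + 4*A^-1
  A^5 * (10*d + 23*d^3 + 3*d^5) = -3*A^15 - 38*A^11 - 109*A^7 - 109*A^3 - 38*A^-1 - 3*A^-5
  A^3 * (8 + 57*d^2 + 18*d^4 + d^6) = A^15 + 24*A^11 + 144*A^7 + 250*A^3 + 144*A^-1 + 24*A^-5 + A^-9
  A^1 * (70*d + 50*d^3 + 6*d^5) = -6*A^11 - 80*A^7 - 280*A^3 - 280*A^-1 - 80*A^-5 - 6*A^-9
  A^-1 * (33 + 75*d^2 + 18*d^4) = 18*A^7 + 147*A^3 + 291*A^-1 + 147*A^-5 + 18*A^-9
  A^-3 * (51*d + 32*d^3 + d^5) = -A^7 - 37*A^3 - 157*A^-1 - 157*A^-5 - 37*A^-9 - A^-13
  A^-5 * (32*d^2 + 4*d^4) = 4*A^3 + 48*A^-1 + 88*A^-5 + 48*A^-9 + 4*A^-13
  A^-7 * (9*d^3) = -9*A^-1 - 27*A^-5 - 27*A^-9 - 9*A^-13
  A^-9 * (d^4) = A^-1 + 4*A^-5 + 6*A^-9 + 4*A^-13 + A^-17
Summing the groups: <K> = A^15 - 2*A^11 + 3*A^7 - 5*A^3 + 4*A^-1 - 4*A^-5 + 3*A^-9 - 2*A^-13 + A^-17
Normalise by the writhe: (-A^3)^(-w) = (-A^3)^(-1) = -A^-3, so f(A) = -A^-3 * <K> = -A^12 + 2*A^8 - 3*A^4 + 5 - 4*A^-4 + 4*A^-8 - 3*A^-12 + 2*A^-16 - A^-20.
Substitute A = t^(-1/4), i.e. A^e → t^(-e/4): V(t) = -t^5 + 2*t^4 - 3*t^3 + 4*t^2 - 4*t + 5 - 3*t^-1 + 2*t^-2 - t^-3

Answer: -t^5 + 2*t^4 - 3*t^3 + 4*t^2 - 4*t + 5 - 3*t^-1 + 2*t^-2 - t^-3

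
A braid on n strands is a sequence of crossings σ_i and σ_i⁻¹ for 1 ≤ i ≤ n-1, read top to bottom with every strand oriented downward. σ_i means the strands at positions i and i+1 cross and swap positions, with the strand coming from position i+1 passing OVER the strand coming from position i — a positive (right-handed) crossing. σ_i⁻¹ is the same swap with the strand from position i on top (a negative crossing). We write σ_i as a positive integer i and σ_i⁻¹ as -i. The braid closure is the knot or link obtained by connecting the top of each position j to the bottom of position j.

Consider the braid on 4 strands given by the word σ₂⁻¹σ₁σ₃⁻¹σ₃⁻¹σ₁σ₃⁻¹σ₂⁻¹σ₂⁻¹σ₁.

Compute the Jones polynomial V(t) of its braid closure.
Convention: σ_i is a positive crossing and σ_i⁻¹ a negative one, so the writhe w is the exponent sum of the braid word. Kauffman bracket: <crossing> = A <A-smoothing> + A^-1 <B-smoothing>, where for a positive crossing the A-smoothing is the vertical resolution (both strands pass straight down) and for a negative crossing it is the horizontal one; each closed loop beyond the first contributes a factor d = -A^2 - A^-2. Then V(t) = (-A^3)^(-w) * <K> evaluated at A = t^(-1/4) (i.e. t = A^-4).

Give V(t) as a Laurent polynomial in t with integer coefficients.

Braid: s2^-1 s1 s3^-1 s3^-1 s1 s3^-1 s2^-1 s2^-1 s1 on 4 strands, 9 crossings.
Writhe w = (#positive) - (#negative) = 3 - 6 = -3.
Enumerate smoothing states for the bracket polynomial. There are 2^9 = 512 states.
Each crossing splits two ways (0=vertical, 1=horizontal). The state's weight is A^(#A-smoothings - #B-smoothings) * d^(loops - 1).
Tabulate the states by total A-exponent and number of loops L (A-exp: L × count):
  A^9: L=6 ×1
  A^7: L=5 ×9
  A^5: L=4 ×35, L=6 ×1
  A^3: L=3 ×73, L=5 ×11
  A^1: L=2 ×81, L=4 ×44, L=6 ×1
  A^-1: L=1 ×39, L=3 ×77, L=5 ×10
  A^-3: L=2 ×55, L=4 ×28, L=6 ×1
  A^-5: L=3 ×32, L=5 ×4
  A^-7: L=4 ×9
  A^-9: L=5 ×1
Each group contributes A^e * Σ count * d^(L-1):
Powers of d = -A^2 - A^-2: d^2 = A^4 + 2 + A^-4; d^3 = -A^6 - 3*A^2 - 3*A^-2 - A^-6; d^4 = A^8 + 4*A^4 + 6 + 4*A^-4 + A^-8; d^5 = -A^10 - 5*A^6 - 10*A^2 - 10*A^-2 - 5*A^-6 - A^-10.
  A^9 * (d^5) = -A^19 - 5*A^15 - 10*A^11 - 10*A^7 - 5*A^3 - A^-1
  A^7 * (9*d^4) = 9*A^15 + 36*A^11 + 54*A^7 + 36*A^3 + 9*A^-1
  A^5 * (35*d^3 + d^5) = -A^15 - 40*A^11 - 115*A^7 - 115*A^3 - 40*A^-1 - A^-5
  A^3 * (73*d^2 + 11*d^4) = 11*A^11 + 117*A^7 + 212*A^3 + 117*A^-1 + 11*A^-5
  A^1 * (81*d + 44*d^3 + d^5) = -A^11 - 49*A^7 - 223*A^3 - 223*A^-1 - 49*A^-5 - A^-9
  A^-1 * (39 + 77*d^2 + 10*d^4) = 10*A^7 + 117*A^3 + 253*A^-1 + 117*A^-5 + 10*A^-9
  A^-3 * (55*d + 28*d^3 + d^5) = -A^7 - 33*A^3 - 149*A^-1 - 149*A^-5 - 33*A^-9 - A^-13
  A^-5 * (32*d^2 + 4*d^4) = 4*A^3 + 48*A^-1 + 88*A^-5 + 48*A^-9 + 4*A^-13
  A^-7 * (9*d^3) = -9*A^-1 - 27*A^-5 - 27*A^-9 - 9*A^-13
  A^-9 * (d^4) = A^-1 + 4*A^-5 + 6*A^-9 + 4*A^-13 + A^-17
Summing the groups: <K> = -A^19 + 3*A^15 - 4*A^11 + 6*A^7 - 7*A^3 + 6*A^-1 - 6*A^-5 + 3*A^-9 - 2*A^-13 + A^-17
Normalise by the writhe: (-A^3)^(-w) = (-A^3)^(3) = -A^9, so f(A) = -A^9 * <K> = A^28 - 3*A^24 + 4*A^20 - 6*A^16 + 7*A^12 - 6*A^8 + 6*A^4 - 3 + 2*A^-4 - A^-8.
Substitute A = t^(-1/4), i.e. A^e → t^(-e/4): V(t) = -t^2 + 2*t - 3 + 6*t^-1 - 6*t^-2 + 7*t^-3 - 6*t^-4 + 4*t^-5 - 3*t^-6 + t^-7

Answer: -t^2 + 2*t - 3 + 6*t^-1 - 6*t^-2 + 7*t^-3 - 6*t^-4 + 4*t^-5 - 3*t^-6 + t^-7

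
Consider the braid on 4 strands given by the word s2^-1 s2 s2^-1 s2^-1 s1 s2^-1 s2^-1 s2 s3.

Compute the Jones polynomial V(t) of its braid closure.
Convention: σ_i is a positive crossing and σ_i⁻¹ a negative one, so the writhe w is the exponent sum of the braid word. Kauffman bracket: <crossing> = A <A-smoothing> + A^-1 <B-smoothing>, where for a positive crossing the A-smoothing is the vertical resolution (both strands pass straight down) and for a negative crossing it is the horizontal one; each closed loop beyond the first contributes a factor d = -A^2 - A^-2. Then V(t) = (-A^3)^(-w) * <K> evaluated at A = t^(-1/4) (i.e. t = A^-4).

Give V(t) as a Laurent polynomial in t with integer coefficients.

t^-1 + t^-3 - t^-4

Derivation:
The presented braid s2^-1 s2 s2^-1 s2^-1 s1 s2^-1 s2^-1 s2 s3 on 4 strands reduces by inverse Markov moves (closure unchanged at each step):
  Destabilize: the word has the form β·s3 where s3 occurs only as the final letter (β ∈ B_3); drop it and the last strand → 3 strands.
Reduced to β = s2^-1 s2 s2^-1 s2^-1 s1 s2^-1 s2^-1 s2 on 3 strands, 8 crossings.
Compute on β:
First cancel adjacent σ_i σ_i⁻¹ pairs (Reidemeister II — same braid, same closure): s2^-1 s2 s2^-1 s2^-1 s1 s2^-1 s2^-1 s2 → s2^-1 s2^-1 s1 s2^-1.
Braid: s2^-1 s2^-1 s1 s2^-1 on 3 strands, 4 crossings.
Writhe w = (#positive) - (#negative) = 1 - 3 = -2.
Enumerate smoothing states for the bracket polynomial. There are 2^4 = 16 states.
Smooth each crossing (0=||, 1=⌣⌢); contribution A^(Σ sign_k(1-2s_k)) * d^(L-1).
  state 0000: A-exp=-2, loops=3, term = A^-2 * d^2
  state 0001: A-exp=+0, loops=2, term = A^0 * d^1
  state 0010: A-exp=-4, loops=2, term = A^-4 * d^1
  state 0011: A-exp=-2, loops=1, term = A^-2 * d^0
  state 0100: A-exp=+0, loops=2, term = A^0 * d^1
  state 0101: A-exp=+2, loops=3, term = A^2 * d^2
  state 0110: A-exp=-2, loops=1, term = A^-2 * d^0
  state 0111: A-exp=+0, loops=2, term = A^0 * d^1
  state 1000: A-exp=+0, loops=2, term = A^0 * d^1
  state 1001: A-exp=+2, loops=3, term = A^2 * d^2
  state 1010: A-exp=-2, loops=1, term = A^-2 * d^0
  state 1011: A-exp=+0, loops=2, term = A^0 * d^1
  state 1100: A-exp=+2, loops=3, term = A^2 * d^2
  state 1101: A-exp=+4, loops=4, term = A^4 * d^3
  state 1110: A-exp=+0, loops=2, term = A^0 * d^1
  state 1111: A-exp=+2, loops=3, term = A^2 * d^2
Collect the terms by A-exponent (count of states per loop number):
Powers of d = -A^2 - A^-2: d^2 = A^4 + 2 + A^-4; d^3 = -A^6 - 3*A^2 - 3*A^-2 - A^-6.
  A^4 * (d^3) = -A^10 - 3*A^6 - 3*A^2 - A^-2
  A^2 * (4*d^2) = 4*A^6 + 8*A^2 + 4*A^-2
  A^0 * (6*d) = -6*A^2 - 6*A^-2
  A^-2 * (3 + d^2) = A^2 + 5*A^-2 + A^-6
  A^-4 * (d) = -A^-2 - A^-6
Summing the groups: <K> = -A^10 + A^6 + A^-2
Normalise by the writhe: (-A^3)^(-w) = (-A^3)^(2) = A^6, so f(A) = A^6 * <K> = -A^16 + A^12 + A^4.
Substitute A = t^(-1/4), i.e. A^e → t^(-e/4): V(t) = t^-1 + t^-3 - t^-4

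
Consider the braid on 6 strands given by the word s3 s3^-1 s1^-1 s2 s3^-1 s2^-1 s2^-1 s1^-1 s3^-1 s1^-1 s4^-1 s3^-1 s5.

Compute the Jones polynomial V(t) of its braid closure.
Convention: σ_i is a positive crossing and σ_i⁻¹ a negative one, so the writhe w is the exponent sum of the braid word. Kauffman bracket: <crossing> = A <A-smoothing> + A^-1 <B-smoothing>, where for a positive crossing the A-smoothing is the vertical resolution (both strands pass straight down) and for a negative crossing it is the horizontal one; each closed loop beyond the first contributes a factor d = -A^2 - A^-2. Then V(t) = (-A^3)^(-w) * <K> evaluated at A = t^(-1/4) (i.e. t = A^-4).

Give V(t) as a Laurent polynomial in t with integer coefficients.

The presented braid s3 s3^-1 s1^-1 s2 s3^-1 s2^-1 s2^-1 s1^-1 s3^-1 s1^-1 s4^-1 s3^-1 s5 on 6 strands reduces by inverse Markov moves (closure unchanged at each step):
  Destabilize: the word has the form β·s5 where s5 occurs only as the final letter (β ∈ B_5); drop it and the last strand → 5 strands.
  Deconjugate: the word is γ·β·γ⁻¹ with γ = s3 (prefix) and γ⁻¹ = s3^-1 (suffix); strip both.
  Destabilize: the word has the form β·s4^-1 where s4^-1 occurs only as the final letter (β ∈ B_4); drop it and the last strand → 4 strands.
Reduced to β = s3^-1 s1^-1 s2 s3^-1 s2^-1 s2^-1 s1^-1 s3^-1 s1^-1 on 4 strands, 9 crossings.
Compute on β:
Braid: s3^-1 s1^-1 s2 s3^-1 s2^-1 s2^-1 s1^-1 s3^-1 s1^-1 on 4 strands, 9 crossings.
Writhe w = (#positive) - (#negative) = 1 - 8 = -7.
State-sum expansion of <K>. There are 2^9 = 512 states.
Smooth each crossing (0=||, 1=⌣⌢); contribution A^(Σ sign_k(1-2s_k)) * d^(L-1).
Tabulate the states by total A-exponent and number of loops L (A-exp: L × count):
  A^9: L=6 ×1
  A^7: L=5 ×9
  A^5: L=4 ×34, L=6 ×2
  A^3: L=3 ×67, L=5 ×17
  A^1: L=2 ×69, L=4 ×56, L=6 ×1
  A^-1: L=1 ×30, L=3 ×88, L=5 ×8
  A^-3: L=2 ×61, L=4 ×23
  A^-5: L=1 ×9, L=3 ×26, L=5 ×1
  A^-7: L=2 ×6, L=4 ×3
  A^-9: L=3 ×1
Each group contributes A^e * Σ count * d^(L-1):
Powers of d = -A^2 - A^-2: d^2 = A^4 + 2 + A^-4; d^3 = -A^6 - 3*A^2 - 3*A^-2 - A^-6; d^4 = A^8 + 4*A^4 + 6 + 4*A^-4 + A^-8; d^5 = -A^10 - 5*A^6 - 10*A^2 - 10*A^-2 - 5*A^-6 - A^-10.
  A^9 * (d^5) = -A^19 - 5*A^15 - 10*A^11 - 10*A^7 - 5*A^3 - A^-1
  A^7 * (9*d^4) = 9*A^15 + 36*A^11 + 54*A^7 + 36*A^3 + 9*A^-1
  A^5 * (34*d^3 + 2*d^5) = -2*A^15 - 44*A^11 - 122*A^7 - 122*A^3 - 44*A^-1 - 2*A^-5
  A^3 * (67*d^2 + 17*d^4) = 17*A^11 + 135*A^7 + 236*A^3 + 135*A^-1 + 17*A^-5
  A^1 * (69*d + 56*d^3 + d^5) = -A^11 - 61*A^7 - 247*A^3 - 247*A^-1 - 61*A^-5 - A^-9
  A^-1 * (30 + 88*d^2 + 8*d^4) = 8*A^7 + 120*A^3 + 254*A^-1 + 120*A^-5 + 8*A^-9
  A^-3 * (61*d + 23*d^3) = -23*A^3 - 130*A^-1 - 130*A^-5 - 23*A^-9
  A^-5 * (9 + 26*d^2 + d^4) = A^3 + 30*A^-1 + 67*A^-5 + 30*A^-9 + A^-13
  A^-7 * (6*d + 3*d^3) = -3*A^-1 - 15*A^-5 - 15*A^-9 - 3*A^-13
  A^-9 * (d^2) = A^-5 + 2*A^-9 + A^-13
Summing the groups: <K> = -A^19 + 2*A^15 - 2*A^11 + 4*A^7 - 4*A^3 + 3*A^-1 - 3*A^-5 + A^-9 - A^-13
Normalise by the writhe: (-A^3)^(-w) = (-A^3)^(7) = -A^21, so f(A) = -A^21 * <K> = A^40 - 2*A^36 + 2*A^32 - 4*A^28 + 4*A^24 - 3*A^20 + 3*A^16 - A^12 + A^8.
Substitute A = t^(-1/4), i.e. A^e → t^(-e/4): V(t) = t^-2 - t^-3 + 3*t^-4 - 3*t^-5 + 4*t^-6 - 4*t^-7 + 2*t^-8 - 2*t^-9 + t^-10

Answer: t^-2 - t^-3 + 3*t^-4 - 3*t^-5 + 4*t^-6 - 4*t^-7 + 2*t^-8 - 2*t^-9 + t^-10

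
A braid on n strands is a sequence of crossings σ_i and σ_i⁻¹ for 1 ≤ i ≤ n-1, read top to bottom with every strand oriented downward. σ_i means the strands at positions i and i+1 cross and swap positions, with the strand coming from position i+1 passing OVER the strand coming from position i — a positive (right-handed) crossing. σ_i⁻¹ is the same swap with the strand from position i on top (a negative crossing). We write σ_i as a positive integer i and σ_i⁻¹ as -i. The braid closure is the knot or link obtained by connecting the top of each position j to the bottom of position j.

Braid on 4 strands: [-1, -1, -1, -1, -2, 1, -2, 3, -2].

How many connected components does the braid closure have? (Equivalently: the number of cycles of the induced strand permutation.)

Track the strand permutation on 4 strands, starting from identity.
  step 1: s1^-1 swaps positions 1,2 -> [2 1 3 4]
  step 2: s1^-1 swaps positions 1,2 -> [1 2 3 4]
  step 3: s1^-1 swaps positions 1,2 -> [2 1 3 4]
  step 4: s1^-1 swaps positions 1,2 -> [1 2 3 4]
  step 5: s2^-1 swaps positions 2,3 -> [1 3 2 4]
  step 6: s1 swaps positions 1,2 -> [3 1 2 4]
  step 7: s2^-1 swaps positions 2,3 -> [3 2 1 4]
  step 8: s3 swaps positions 3,4 -> [3 2 4 1]
  step 9: s2^-1 swaps positions 2,3 -> [3 4 2 1]
Final permutation (position -> original strand): [3 4 2 1]
Closure components = cycle count of this permutation = 1.

Answer: 1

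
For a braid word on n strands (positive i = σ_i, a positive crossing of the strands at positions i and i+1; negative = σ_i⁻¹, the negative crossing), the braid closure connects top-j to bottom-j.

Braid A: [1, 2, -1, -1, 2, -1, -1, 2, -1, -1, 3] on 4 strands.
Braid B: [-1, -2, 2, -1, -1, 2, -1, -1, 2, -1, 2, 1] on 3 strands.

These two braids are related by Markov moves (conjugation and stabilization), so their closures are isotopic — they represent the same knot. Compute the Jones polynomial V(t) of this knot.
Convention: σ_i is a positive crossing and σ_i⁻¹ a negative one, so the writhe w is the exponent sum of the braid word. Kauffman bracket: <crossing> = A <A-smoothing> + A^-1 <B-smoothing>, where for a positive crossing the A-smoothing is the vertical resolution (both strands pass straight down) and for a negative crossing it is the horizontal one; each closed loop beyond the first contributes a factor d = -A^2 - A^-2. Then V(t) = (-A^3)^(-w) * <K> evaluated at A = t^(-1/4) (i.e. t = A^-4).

-t^2 + 3*t - 4 + 6*t^-1 - 6*t^-2 + 6*t^-3 - 5*t^-4 + 3*t^-5 - t^-6

Derivation:
Markov-equivalent braids have isotopic closures, hence identical knot invariants. Strip the Markov moves from each word to reach a common short braid β, then compute V(t) once on β.
Braid A: s1 s2 s1^-1 s1^-1 s2 s1^-1 s1^-1 s2 s1^-1 s1^-1 s3 on 4 strands reduces by inverse Markov moves (closure unchanged at each step):
  Destabilize: the word has the form β·s3 where s3 occurs only as the final letter (β ∈ B_3); drop it and the last strand → 3 strands.
  Deconjugate: the word is γ·β·γ⁻¹ with γ = s1 (prefix) and γ⁻¹ = s1^-1 (suffix); strip both.
Reduced to β = s2 s1^-1 s1^-1 s2 s1^-1 s1^-1 s2 s1^-1 on 3 strands, 8 crossings.
Braid B: s1^-1 s2^-1 s2 s1^-1 s1^-1 s2 s1^-1 s1^-1 s2 s1^-1 s2 s1 on 3 strands reduces by inverse Markov moves (closure unchanged at each step):
  Deconjugate: the word is γ·β·γ⁻¹ with γ = s1^-1 s2^-1 (prefix) and γ⁻¹ = s2 s1 (suffix); strip both.
Reduced to β = s2 s1^-1 s1^-1 s2 s1^-1 s1^-1 s2 s1^-1 on 3 strands, 8 crossings.
Both give the same β = s2 s1^-1 s1^-1 s2 s1^-1 s1^-1 s2 s1^-1 on 3 strands, so one state sum suffices:
Braid: s2 s1^-1 s1^-1 s2 s1^-1 s1^-1 s2 s1^-1 on 3 strands, 8 crossings.
Writhe w = (#positive) - (#negative) = 3 - 5 = -2.
Computing the Kauffman bracket via state sum. There are 2^8 = 256 states.
Each crossing splits two ways (0=vertical, 1=horizontal). The state's weight is A^(#A-smoothings - #B-smoothings) * d^(loops - 1).
Tabulate the states by total A-exponent and number of loops L (A-exp: L × count):
  A^8: L=6 ×1
  A^6: L=5 ×8
  A^4: L=4 ×28
  A^2: L=3 ×55, L=5 ×1
  A^0: L=2 ×63, L=4 ×7
  A^-2: L=1 ×35, L=3 ×21
  A^-4: L=2 ×26, L=4 ×2
  A^-6: L=3 ×8
  A^-8: L=4 ×1
Each group contributes A^e * Σ count * d^(L-1):
Powers of d = -A^2 - A^-2: d^2 = A^4 + 2 + A^-4; d^3 = -A^6 - 3*A^2 - 3*A^-2 - A^-6; d^4 = A^8 + 4*A^4 + 6 + 4*A^-4 + A^-8; d^5 = -A^10 - 5*A^6 - 10*A^2 - 10*A^-2 - 5*A^-6 - A^-10.
  A^8 * (d^5) = -A^18 - 5*A^14 - 10*A^10 - 10*A^6 - 5*A^2 - A^-2
  A^6 * (8*d^4) = 8*A^14 + 32*A^10 + 48*A^6 + 32*A^2 + 8*A^-2
  A^4 * (28*d^3) = -28*A^10 - 84*A^6 - 84*A^2 - 28*A^-2
  A^2 * (55*d^2 + d^4) = A^10 + 59*A^6 + 116*A^2 + 59*A^-2 + A^-6
  A^0 * (63*d + 7*d^3) = -7*A^6 - 84*A^2 - 84*A^-2 - 7*A^-6
  A^-2 * (35 + 21*d^2) = 21*A^2 + 77*A^-2 + 21*A^-6
  A^-4 * (26*d + 2*d^3) = -2*A^2 - 32*A^-2 - 32*A^-6 - 2*A^-10
  A^-6 * (8*d^2) = 8*A^-2 + 16*A^-6 + 8*A^-10
  A^-8 * (d^3) = -A^-2 - 3*A^-6 - 3*A^-10 - A^-14
Summing the groups: <K> = -A^18 + 3*A^14 - 5*A^10 + 6*A^6 - 6*A^2 + 6*A^-2 - 4*A^-6 + 3*A^-10 - A^-14
Normalise by the writhe: (-A^3)^(-w) = (-A^3)^(2) = A^6, so f(A) = A^6 * <K> = -A^24 + 3*A^20 - 5*A^16 + 6*A^12 - 6*A^8 + 6*A^4 - 4 + 3*A^-4 - A^-8.
Substitute A = t^(-1/4), i.e. A^e → t^(-e/4): V(t) = -t^2 + 3*t - 4 + 6*t^-1 - 6*t^-2 + 6*t^-3 - 5*t^-4 + 3*t^-5 - t^-6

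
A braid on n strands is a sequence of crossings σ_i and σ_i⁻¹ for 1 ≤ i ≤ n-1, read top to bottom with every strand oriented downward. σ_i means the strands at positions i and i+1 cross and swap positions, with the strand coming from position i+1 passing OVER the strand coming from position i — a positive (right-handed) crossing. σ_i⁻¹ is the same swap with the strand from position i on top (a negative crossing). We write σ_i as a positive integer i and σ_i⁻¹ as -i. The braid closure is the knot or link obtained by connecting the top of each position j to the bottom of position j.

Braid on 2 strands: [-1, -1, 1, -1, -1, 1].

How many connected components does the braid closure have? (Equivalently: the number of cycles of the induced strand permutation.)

Track the strand permutation on 2 strands, starting from identity.
  step 1: s1^-1 swaps positions 1,2 -> [2 1]
  step 2: s1^-1 swaps positions 1,2 -> [1 2]
  step 3: s1 swaps positions 1,2 -> [2 1]
  step 4: s1^-1 swaps positions 1,2 -> [1 2]
  step 5: s1^-1 swaps positions 1,2 -> [2 1]
  step 6: s1 swaps positions 1,2 -> [1 2]
Final permutation (position -> original strand): [1 2]
Closure components = cycle count of this permutation = 2.

Answer: 2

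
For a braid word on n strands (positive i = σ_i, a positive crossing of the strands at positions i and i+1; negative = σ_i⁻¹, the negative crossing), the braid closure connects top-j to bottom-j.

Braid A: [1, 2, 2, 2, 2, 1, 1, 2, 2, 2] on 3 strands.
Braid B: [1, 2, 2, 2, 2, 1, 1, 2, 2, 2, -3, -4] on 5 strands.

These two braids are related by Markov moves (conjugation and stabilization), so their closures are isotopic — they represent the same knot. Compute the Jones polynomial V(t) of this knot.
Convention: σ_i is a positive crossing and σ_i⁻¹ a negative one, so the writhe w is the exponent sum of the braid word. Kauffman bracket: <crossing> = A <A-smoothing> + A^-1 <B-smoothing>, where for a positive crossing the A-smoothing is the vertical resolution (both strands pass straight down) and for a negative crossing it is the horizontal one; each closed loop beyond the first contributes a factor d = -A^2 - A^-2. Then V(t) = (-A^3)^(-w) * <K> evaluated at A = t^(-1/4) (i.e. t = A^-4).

Markov-equivalent braids have isotopic closures, hence identical knot invariants. Strip the Markov moves from each word to reach a common short braid β, then compute V(t) once on β.
Braid A: s1 s2 s2 s2 s2 s1 s1 s2 s2 s2 on 3 strands has no conjugating prefix/suffix or stabilization to strip; take β = s1 s2 s2 s2 s2 s1 s1 s2 s2 s2.
Braid B: s1 s2 s2 s2 s2 s1 s1 s2 s2 s2 s3^-1 s4^-1 on 5 strands reduces by inverse Markov moves (closure unchanged at each step):
  Destabilize: the word has the form β·s4^-1 where s4^-1 occurs only as the final letter (β ∈ B_4); drop it and the last strand → 4 strands.
  Destabilize: the word has the form β·s3^-1 where s3^-1 occurs only as the final letter (β ∈ B_3); drop it and the last strand → 3 strands.
Reduced to β = s1 s2 s2 s2 s2 s1 s1 s2 s2 s2 on 3 strands, 10 crossings.
Both give the same β = s1 s2 s2 s2 s2 s1 s1 s2 s2 s2 on 3 strands, so one state sum suffices:
Braid: s1 s2 s2 s2 s2 s1 s1 s2 s2 s2 on 3 strands, 10 crossings.
Writhe w = (#positive) - (#negative) = 10 - 0 = 10.
Computing the Kauffman bracket via state sum. There are 2^10 = 1024 states.
Each crossing splits two ways (0=vertical, 1=horizontal). The state's weight is A^(#A-smoothings - #B-smoothings) * d^(loops - 1).
Tabulate the states by total A-exponent and number of loops L (A-exp: L × count):
  A^10: L=3 ×1
  A^8: L=2 ×10
  A^6: L=1 ×21, L=3 ×24
  A^4: L=2 ×84, L=4 ×36
  A^2: L=1 ×24, L=3 ×151, L=5 ×35
  A^0: L=2 ×72, L=4 ×159, L=6 ×21
  A^-2: L=3 ×98, L=5 ×105, L=7 ×7
  A^-4: L=4 ×76, L=6 ×43, L=8 ×1
  A^-6: L=5 ×35, L=7 ×10
  A^-8: L=6 ×9, L=8 ×1
  A^-10: L=7 ×1
Each group contributes A^e * Σ count * d^(L-1):
Powers of d = -A^2 - A^-2: d^2 = A^4 + 2 + A^-4; d^3 = -A^6 - 3*A^2 - 3*A^-2 - A^-6; d^4 = A^8 + 4*A^4 + 6 + 4*A^-4 + A^-8; d^5 = -A^10 - 5*A^6 - 10*A^2 - 10*A^-2 - 5*A^-6 - A^-10; d^6 = A^12 + 6*A^8 + 15*A^4 + 20 + 15*A^-4 + 6*A^-8 + A^-12; d^7 = -A^14 - 7*A^10 - 21*A^6 - 35*A^2 - 35*A^-2 - 21*A^-6 - 7*A^-10 - A^-14.
  A^10 * (d^2) = A^14 + 2*A^10 + A^6
  A^8 * (10*d) = -10*A^10 - 10*A^6
  A^6 * (21 + 24*d^2) = 24*A^10 + 69*A^6 + 24*A^2
  A^4 * (84*d + 36*d^3) = -36*A^10 - 192*A^6 - 192*A^2 - 36*A^-2
  A^2 * (24 + 151*d^2 + 35*d^4) = 35*A^10 + 291*A^6 + 536*A^2 + 291*A^-2 + 35*A^-6
  A^0 * (72*d + 159*d^3 + 21*d^5) = -21*A^10 - 264*A^6 - 759*A^2 - 759*A^-2 - 264*A^-6 - 21*A^-10
  A^-2 * (98*d^2 + 105*d^4 + 7*d^6) = 7*A^10 + 147*A^6 + 623*A^2 + 966*A^-2 + 623*A^-6 + 147*A^-10 + 7*A^-14
  A^-4 * (76*d^3 + 43*d^5 + d^7) = -A^10 - 50*A^6 - 312*A^2 - 693*A^-2 - 693*A^-6 - 312*A^-10 - 50*A^-14 - A^-18
  A^-6 * (35*d^4 + 10*d^6) = 10*A^6 + 95*A^2 + 290*A^-2 + 410*A^-6 + 290*A^-10 + 95*A^-14 + 10*A^-18
  A^-8 * (9*d^5 + d^7) = -A^6 - 16*A^2 - 66*A^-2 - 125*A^-6 - 125*A^-10 - 66*A^-14 - 16*A^-18 - A^-22
  A^-10 * (d^6) = A^2 + 6*A^-2 + 15*A^-6 + 20*A^-10 + 15*A^-14 + 6*A^-18 + A^-22
Summing the groups: <K> = A^14 + A^6 - A^-2 + A^-6 - A^-10 + A^-14 - A^-18
Normalise by the writhe: (-A^3)^(-w) = (-A^3)^(-10) = A^-30, so f(A) = A^-30 * <K> = A^-16 + A^-24 - A^-32 + A^-36 - A^-40 + A^-44 - A^-48.
Substitute A = t^(-1/4), i.e. A^e → t^(-e/4): V(t) = -t^12 + t^11 - t^10 + t^9 - t^8 + t^6 + t^4

Answer: -t^12 + t^11 - t^10 + t^9 - t^8 + t^6 + t^4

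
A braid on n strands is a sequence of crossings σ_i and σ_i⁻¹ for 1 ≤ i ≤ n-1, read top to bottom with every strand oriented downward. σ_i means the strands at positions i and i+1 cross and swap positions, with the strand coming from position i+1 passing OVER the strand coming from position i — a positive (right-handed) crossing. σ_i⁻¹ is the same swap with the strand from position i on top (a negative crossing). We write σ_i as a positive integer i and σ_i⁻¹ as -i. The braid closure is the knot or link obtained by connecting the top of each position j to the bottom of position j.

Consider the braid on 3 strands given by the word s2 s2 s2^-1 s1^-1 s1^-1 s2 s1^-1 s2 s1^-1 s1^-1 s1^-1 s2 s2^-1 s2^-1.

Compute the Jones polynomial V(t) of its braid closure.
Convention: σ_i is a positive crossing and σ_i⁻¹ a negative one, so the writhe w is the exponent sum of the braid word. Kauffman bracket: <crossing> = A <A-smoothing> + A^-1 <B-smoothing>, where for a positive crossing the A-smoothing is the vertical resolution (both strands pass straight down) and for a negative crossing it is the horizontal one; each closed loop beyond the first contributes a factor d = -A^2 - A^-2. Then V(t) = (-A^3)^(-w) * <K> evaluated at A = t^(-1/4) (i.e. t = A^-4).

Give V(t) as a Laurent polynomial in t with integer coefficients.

The presented braid s2 s2 s2^-1 s1^-1 s1^-1 s2 s1^-1 s2 s1^-1 s1^-1 s1^-1 s2 s2^-1 s2^-1 on 3 strands reduces by inverse Markov moves (closure unchanged at each step):
  Deconjugate: the word is γ·β·γ⁻¹ with γ = s2 s2 (prefix) and γ⁻¹ = s2^-1 s2^-1 (suffix); strip both.
  Deconjugate: the word is γ·β·γ⁻¹ with γ = s2^-1 (prefix) and γ⁻¹ = s2 (suffix); strip both.
Reduced to β = s1^-1 s1^-1 s2 s1^-1 s2 s1^-1 s1^-1 s1^-1 on 3 strands, 8 crossings.
Compute on β:
Braid: s1^-1 s1^-1 s2 s1^-1 s2 s1^-1 s1^-1 s1^-1 on 3 strands, 8 crossings.
Writhe w = (#positive) - (#negative) = 2 - 6 = -4.
State-sum expansion of <K>. There are 2^8 = 256 states.
Smooth each crossing (0=||, 1=⌣⌢); contribution A^(Σ sign_k(1-2s_k)) * d^(L-1).
Tabulate the states by total A-exponent and number of loops L (A-exp: L × count):
  A^8: L=7 ×1
  A^6: L=6 ×8
  A^4: L=5 ×28
  A^2: L=4 ×55, L=6 ×1
  A^0: L=3 ×65, L=5 ×5
  A^-2: L=2 ×46, L=4 ×10
  A^-4: L=1 ×17, L=3 ×11
  A^-6: L=2 ×8
  A^-8: L=3 ×1
Each group contributes A^e * Σ count * d^(L-1):
Powers of d = -A^2 - A^-2: d^2 = A^4 + 2 + A^-4; d^3 = -A^6 - 3*A^2 - 3*A^-2 - A^-6; d^4 = A^8 + 4*A^4 + 6 + 4*A^-4 + A^-8; d^5 = -A^10 - 5*A^6 - 10*A^2 - 10*A^-2 - 5*A^-6 - A^-10; d^6 = A^12 + 6*A^8 + 15*A^4 + 20 + 15*A^-4 + 6*A^-8 + A^-12.
  A^8 * (d^6) = A^20 + 6*A^16 + 15*A^12 + 20*A^8 + 15*A^4 + 6 + A^-4
  A^6 * (8*d^5) = -8*A^16 - 40*A^12 - 80*A^8 - 80*A^4 - 40 - 8*A^-4
  A^4 * (28*d^4) = 28*A^12 + 112*A^8 + 168*A^4 + 112 + 28*A^-4
  A^2 * (55*d^3 + d^5) = -A^12 - 60*A^8 - 175*A^4 - 175 - 60*A^-4 - A^-8
  A^0 * (65*d^2 + 5*d^4) = 5*A^8 + 85*A^4 + 160 + 85*A^-4 + 5*A^-8
  A^-2 * (46*d + 10*d^3) = -10*A^4 - 76 - 76*A^-4 - 10*A^-8
  A^-4 * (17 + 11*d^2) = 11 + 39*A^-4 + 11*A^-8
  A^-6 * (8*d) = -8*A^-4 - 8*A^-8
  A^-8 * (d^2) = A^-4 + 2*A^-8 + A^-12
Summing the groups: <K> = A^20 - 2*A^16 + 2*A^12 - 3*A^8 + 3*A^4 - 2 + 2*A^-4 - A^-8 + A^-12
Normalise by the writhe: (-A^3)^(-w) = (-A^3)^(4) = A^12, so f(A) = A^12 * <K> = A^32 - 2*A^28 + 2*A^24 - 3*A^20 + 3*A^16 - 2*A^12 + 2*A^8 - A^4 + 1.
Substitute A = t^(-1/4), i.e. A^e → t^(-e/4): V(t) = 1 - t^-1 + 2*t^-2 - 2*t^-3 + 3*t^-4 - 3*t^-5 + 2*t^-6 - 2*t^-7 + t^-8

Answer: 1 - t^-1 + 2*t^-2 - 2*t^-3 + 3*t^-4 - 3*t^-5 + 2*t^-6 - 2*t^-7 + t^-8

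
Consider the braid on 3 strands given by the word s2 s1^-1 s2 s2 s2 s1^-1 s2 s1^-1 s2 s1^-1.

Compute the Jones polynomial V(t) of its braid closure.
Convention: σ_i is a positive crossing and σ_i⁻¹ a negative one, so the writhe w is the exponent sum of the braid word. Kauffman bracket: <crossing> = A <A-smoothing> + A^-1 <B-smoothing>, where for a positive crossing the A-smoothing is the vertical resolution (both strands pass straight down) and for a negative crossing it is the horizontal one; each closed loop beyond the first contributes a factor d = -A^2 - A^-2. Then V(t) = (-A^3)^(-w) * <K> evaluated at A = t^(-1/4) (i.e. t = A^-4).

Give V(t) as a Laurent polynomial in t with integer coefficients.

Braid: s2 s1^-1 s2 s2 s2 s1^-1 s2 s1^-1 s2 s1^-1 on 3 strands, 10 crossings.
Writhe w = (#positive) - (#negative) = 6 - 4 = 2.
State-sum expansion of <K>. There are 2^10 = 1024 states.
For each crossing: s=0 is the vertical smoothing, s=1 horizontal. Crossing k contributes A^(sign_k * (1 - 2*s_k)); loop factor d = -A^2 - A^-2.
Tabulate the states by total A-exponent and number of loops L (A-exp: L × count):
  A^10: L=5 ×1
  A^8: L=4 ×10
  A^6: L=3 ×42, L=5 ×3
  A^4: L=2 ×90, L=4 ×29, L=6 ×1
  A^2: L=1 ×87, L=3 ×110, L=5 ×13
  A^0: L=2 ×179, L=4 ×71, L=6 ×2
  A^-2: L=3 ×187, L=5 ×23
  A^-4: L=4 ×117, L=6 ×3
  A^-6: L=5 ×45
  A^-8: L=6 ×10
  A^-10: L=7 ×1
Each group contributes A^e * Σ count * d^(L-1):
Powers of d = -A^2 - A^-2: d^2 = A^4 + 2 + A^-4; d^3 = -A^6 - 3*A^2 - 3*A^-2 - A^-6; d^4 = A^8 + 4*A^4 + 6 + 4*A^-4 + A^-8; d^5 = -A^10 - 5*A^6 - 10*A^2 - 10*A^-2 - 5*A^-6 - A^-10; d^6 = A^12 + 6*A^8 + 15*A^4 + 20 + 15*A^-4 + 6*A^-8 + A^-12.
  A^10 * (d^4) = A^18 + 4*A^14 + 6*A^10 + 4*A^6 + A^2
  A^8 * (10*d^3) = -10*A^14 - 30*A^10 - 30*A^6 - 10*A^2
  A^6 * (42*d^2 + 3*d^4) = 3*A^14 + 54*A^10 + 102*A^6 + 54*A^2 + 3*A^-2
  A^4 * (90*d + 29*d^3 + d^5) = -A^14 - 34*A^10 - 187*A^6 - 187*A^2 - 34*A^-2 - A^-6
  A^2 * (87 + 110*d^2 + 13*d^4) = 13*A^10 + 162*A^6 + 385*A^2 + 162*A^-2 + 13*A^-6
  A^0 * (179*d + 71*d^3 + 2*d^5) = -2*A^10 - 81*A^6 - 412*A^2 - 412*A^-2 - 81*A^-6 - 2*A^-10
  A^-2 * (187*d^2 + 23*d^4) = 23*A^6 + 279*A^2 + 512*A^-2 + 279*A^-6 + 23*A^-10
  A^-4 * (117*d^3 + 3*d^5) = -3*A^6 - 132*A^2 - 381*A^-2 - 381*A^-6 - 132*A^-10 - 3*A^-14
  A^-6 * (45*d^4) = 45*A^2 + 180*A^-2 + 270*A^-6 + 180*A^-10 + 45*A^-14
  A^-8 * (10*d^5) = -10*A^2 - 50*A^-2 - 100*A^-6 - 100*A^-10 - 50*A^-14 - 10*A^-18
  A^-10 * (d^6) = A^2 + 6*A^-2 + 15*A^-6 + 20*A^-10 + 15*A^-14 + 6*A^-18 + A^-22
Summing the groups: <K> = A^18 - 4*A^14 + 7*A^10 - 10*A^6 + 14*A^2 - 14*A^-2 + 14*A^-6 - 11*A^-10 + 7*A^-14 - 4*A^-18 + A^-22
Normalise by the writhe: (-A^3)^(-w) = (-A^3)^(-2) = A^-6, so f(A) = A^-6 * <K> = A^12 - 4*A^8 + 7*A^4 - 10 + 14*A^-4 - 14*A^-8 + 14*A^-12 - 11*A^-16 + 7*A^-20 - 4*A^-24 + A^-28.
Substitute A = t^(-1/4), i.e. A^e → t^(-e/4): V(t) = t^7 - 4*t^6 + 7*t^5 - 11*t^4 + 14*t^3 - 14*t^2 + 14*t - 10 + 7*t^-1 - 4*t^-2 + t^-3

Answer: t^7 - 4*t^6 + 7*t^5 - 11*t^4 + 14*t^3 - 14*t^2 + 14*t - 10 + 7*t^-1 - 4*t^-2 + t^-3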